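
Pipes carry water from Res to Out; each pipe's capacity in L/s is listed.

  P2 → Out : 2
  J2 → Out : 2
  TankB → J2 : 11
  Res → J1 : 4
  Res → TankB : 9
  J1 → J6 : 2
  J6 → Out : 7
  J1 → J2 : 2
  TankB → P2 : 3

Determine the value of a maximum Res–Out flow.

Augment Res→J1→J6→Out: bottleneck 2, flow now 2.
Augment Res→J1→J2→Out: bottleneck 2, flow now 4.
Augment Res→TankB→P2→Out: bottleneck 2, flow now 6.
No augmenting path remains; maximum flow = 6.
In the residual graph, reachable from Res: {Res, J1, TankB, P2, J2}.
Min-cut edges: J1→J6 (2), P2→Out (2), J2→Out (2); capacity 2 + 2 + 2 = 6.
This cut is saturated, so no flow can exceed 6.

6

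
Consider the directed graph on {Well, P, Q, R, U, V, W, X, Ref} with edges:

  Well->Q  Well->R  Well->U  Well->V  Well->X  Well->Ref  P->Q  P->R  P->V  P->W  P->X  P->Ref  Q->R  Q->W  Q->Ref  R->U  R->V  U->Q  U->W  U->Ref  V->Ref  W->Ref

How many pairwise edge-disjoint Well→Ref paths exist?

5

Assign every edge capacity 1; by Menger, the answer equals the max flow.
Path Well→Ref (+1); total 1.
Path Well→Q→Ref (+1); total 2.
Path Well→U→Ref (+1); total 3.
Path Well→V→Ref (+1); total 4.
Path Well→R→U→W→Ref (+1); total 5.
No residual Well→Ref path; max flow = 5.
Certifying cut of size 5: {Well→Q, Well→R, Well→Ref, Well→U, Well→V}.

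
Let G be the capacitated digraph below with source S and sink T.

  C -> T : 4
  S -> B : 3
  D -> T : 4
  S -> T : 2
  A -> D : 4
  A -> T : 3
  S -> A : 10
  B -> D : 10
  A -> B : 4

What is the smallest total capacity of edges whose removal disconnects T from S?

9

Augment S→T: bottleneck 2, flow now 2.
Augment S→A→T: bottleneck 3, flow now 5.
Augment S→A→D→T: bottleneck 4, flow now 9.
No augmenting path remains; maximum flow = 9.
By max-flow min-cut, the minimum cut capacity equals the max flow.
In the residual graph, reachable from S: {S, A, B, D}.
Min-cut edges: S→T (2), A→T (3), D→T (4); capacity 2 + 3 + 4 = 9.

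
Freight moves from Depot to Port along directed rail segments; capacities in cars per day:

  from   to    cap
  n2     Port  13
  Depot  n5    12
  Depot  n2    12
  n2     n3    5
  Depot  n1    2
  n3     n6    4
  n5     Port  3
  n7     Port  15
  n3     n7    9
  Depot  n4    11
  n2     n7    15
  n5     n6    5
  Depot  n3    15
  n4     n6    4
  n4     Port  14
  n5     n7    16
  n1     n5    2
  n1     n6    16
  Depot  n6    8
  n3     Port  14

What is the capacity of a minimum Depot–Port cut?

Augment Depot→n2→Port: bottleneck 12, flow now 12.
Augment Depot→n3→Port: bottleneck 14, flow now 26.
Augment Depot→n4→Port: bottleneck 11, flow now 37.
Augment Depot→n5→Port: bottleneck 3, flow now 40.
Augment Depot→n3→n7→Port: bottleneck 1, flow now 41.
Augment Depot→n5→n7→Port: bottleneck 9, flow now 50.
Augment Depot→n1→n5→n7→Port: bottleneck 2, flow now 52.
No augmenting path remains; maximum flow = 52.
By max-flow min-cut, the minimum cut capacity equals the max flow.
In the residual graph, reachable from Depot: {Depot, n6}.
Min-cut edges: Depot→n1 (2), Depot→n2 (12), Depot→n3 (15), Depot→n4 (11), Depot→n5 (12); capacity 2 + 12 + 15 + 11 + 12 = 52.

52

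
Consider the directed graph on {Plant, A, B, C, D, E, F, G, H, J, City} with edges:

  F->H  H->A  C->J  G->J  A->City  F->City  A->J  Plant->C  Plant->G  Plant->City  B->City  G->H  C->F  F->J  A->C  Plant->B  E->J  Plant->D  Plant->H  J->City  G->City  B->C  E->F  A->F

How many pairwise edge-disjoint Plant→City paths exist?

5

Assign every edge capacity 1; by Menger, the answer equals the max flow.
Path Plant→City (+1); total 1.
Path Plant→B→City (+1); total 2.
Path Plant→G→City (+1); total 3.
Path Plant→C→F→City (+1); total 4.
Path Plant→H→A→City (+1); total 5.
No residual Plant→City path; max flow = 5.
Certifying cut of size 5: {Plant→B, Plant→C, Plant→City, Plant→G, Plant→H}.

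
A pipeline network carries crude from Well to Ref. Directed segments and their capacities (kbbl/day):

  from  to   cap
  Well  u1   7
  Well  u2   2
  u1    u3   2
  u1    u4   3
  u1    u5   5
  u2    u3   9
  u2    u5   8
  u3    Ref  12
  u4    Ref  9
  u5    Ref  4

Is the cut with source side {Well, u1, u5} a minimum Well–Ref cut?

Given cut capacity: 2 + 2 + 3 + 4 = 11.
Augment Well→u1→u3→Ref: bottleneck 2, flow now 2.
Augment Well→u1→u4→Ref: bottleneck 3, flow now 5.
Augment Well→u1→u5→Ref: bottleneck 2, flow now 7.
Augment Well→u2→u3→Ref: bottleneck 2, flow now 9.
No augmenting path remains; maximum flow = 9.
In the residual graph, reachable from Well: {Well}.
Min-cut edges: Well→u1 (7), Well→u2 (2); capacity 7 + 2 = 9.
Cut capacity 11 exceeds the max flow 9, so it is not minimum.

No — its capacity is 11, but the minimum cut has capacity 9.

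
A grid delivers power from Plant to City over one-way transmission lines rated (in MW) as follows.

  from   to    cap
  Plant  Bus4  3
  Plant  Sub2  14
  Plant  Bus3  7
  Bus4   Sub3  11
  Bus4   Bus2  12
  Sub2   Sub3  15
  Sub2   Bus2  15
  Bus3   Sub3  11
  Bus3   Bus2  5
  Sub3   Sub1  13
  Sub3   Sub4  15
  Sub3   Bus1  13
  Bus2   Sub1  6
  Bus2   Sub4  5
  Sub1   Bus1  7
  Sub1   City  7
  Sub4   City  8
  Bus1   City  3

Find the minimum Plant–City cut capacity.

18

Augment Plant→Bus4→Sub3→Sub1→City: bottleneck 3, flow now 3.
Augment Plant→Sub2→Sub3→Sub1→City: bottleneck 4, flow now 7.
Augment Plant→Sub2→Sub3→Sub4→City: bottleneck 8, flow now 15.
Augment Plant→Sub2→Sub3→Bus1→City: bottleneck 2, flow now 17.
Augment Plant→Bus3→Sub3→Bus1→City: bottleneck 1, flow now 18.
No augmenting path remains; maximum flow = 18.
By max-flow min-cut, the minimum cut capacity equals the max flow.
In the residual graph, reachable from Plant: {Plant, Bus4, Sub2, Bus3, Sub3, Bus2, Sub1, Sub4, Bus1}.
Min-cut edges: Sub1→City (7), Sub4→City (8), Bus1→City (3); capacity 7 + 8 + 3 = 18.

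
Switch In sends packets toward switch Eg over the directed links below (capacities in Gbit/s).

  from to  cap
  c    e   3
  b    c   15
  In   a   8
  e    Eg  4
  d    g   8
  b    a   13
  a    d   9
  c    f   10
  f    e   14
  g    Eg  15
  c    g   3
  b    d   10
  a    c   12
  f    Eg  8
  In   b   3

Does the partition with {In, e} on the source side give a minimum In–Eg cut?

No — its capacity is 15, but the minimum cut has capacity 11.

Given cut capacity: 8 + 3 + 4 = 15.
Augment In→a→c→e→Eg: bottleneck 3, flow now 3.
Augment In→a→c→f→Eg: bottleneck 5, flow now 8.
Augment In→b→c→f→Eg: bottleneck 3, flow now 11.
No augmenting path remains; maximum flow = 11.
In the residual graph, reachable from In: {In}.
Min-cut edges: In→a (8), In→b (3); capacity 8 + 3 = 11.
Cut capacity 15 exceeds the max flow 11, so it is not minimum.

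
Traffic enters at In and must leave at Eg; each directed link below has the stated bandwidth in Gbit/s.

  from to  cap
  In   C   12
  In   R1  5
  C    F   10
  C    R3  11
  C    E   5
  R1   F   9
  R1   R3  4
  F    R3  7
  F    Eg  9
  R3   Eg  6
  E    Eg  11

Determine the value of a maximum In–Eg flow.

17

Augment In→C→F→Eg: bottleneck 9, flow now 9.
Augment In→C→R3→Eg: bottleneck 3, flow now 12.
Augment In→R1→R3→Eg: bottleneck 3, flow now 15.
Augment In→R1→F→C→E→Eg: bottleneck 2, flow now 17. (uses reverse residual edge)
No augmenting path remains; maximum flow = 17.
In the residual graph, reachable from In: {In}.
Min-cut edges: In→C (12), In→R1 (5); capacity 12 + 5 = 17.
This cut is saturated, so no flow can exceed 17.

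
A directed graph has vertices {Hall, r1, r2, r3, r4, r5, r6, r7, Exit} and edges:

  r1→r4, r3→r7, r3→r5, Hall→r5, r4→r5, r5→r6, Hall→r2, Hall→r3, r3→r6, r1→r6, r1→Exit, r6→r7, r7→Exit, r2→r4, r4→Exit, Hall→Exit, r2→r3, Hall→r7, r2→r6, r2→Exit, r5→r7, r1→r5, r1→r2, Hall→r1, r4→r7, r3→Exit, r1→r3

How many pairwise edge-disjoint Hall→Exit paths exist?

5

Assign every edge capacity 1; by Menger, the answer equals the max flow.
Path Hall→Exit (+1); total 1.
Path Hall→r1→Exit (+1); total 2.
Path Hall→r2→Exit (+1); total 3.
Path Hall→r3→Exit (+1); total 4.
Path Hall→r7→Exit (+1); total 5.
No residual Hall→Exit path; max flow = 5.
Certifying cut of size 5: {Hall→Exit, Hall→r1, Hall→r2, Hall→r3, r7→Exit}.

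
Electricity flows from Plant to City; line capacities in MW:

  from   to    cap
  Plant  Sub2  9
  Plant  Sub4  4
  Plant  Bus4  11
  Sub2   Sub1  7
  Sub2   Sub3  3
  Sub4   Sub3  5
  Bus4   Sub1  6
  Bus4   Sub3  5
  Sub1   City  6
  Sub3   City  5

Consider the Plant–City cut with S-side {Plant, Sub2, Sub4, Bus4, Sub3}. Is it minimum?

Given cut capacity: 7 + 6 + 5 = 18.
Augment Plant→Sub2→Sub1→City: bottleneck 6, flow now 6.
Augment Plant→Sub2→Sub3→City: bottleneck 3, flow now 9.
Augment Plant→Sub4→Sub3→City: bottleneck 2, flow now 11.
No augmenting path remains; maximum flow = 11.
In the residual graph, reachable from Plant: {Plant, Sub2, Sub4, Bus4, Sub1, Sub3}.
Min-cut edges: Sub1→City (6), Sub3→City (5); capacity 6 + 5 = 11.
Cut capacity 18 exceeds the max flow 11, so it is not minimum.

No — its capacity is 18, but the minimum cut has capacity 11.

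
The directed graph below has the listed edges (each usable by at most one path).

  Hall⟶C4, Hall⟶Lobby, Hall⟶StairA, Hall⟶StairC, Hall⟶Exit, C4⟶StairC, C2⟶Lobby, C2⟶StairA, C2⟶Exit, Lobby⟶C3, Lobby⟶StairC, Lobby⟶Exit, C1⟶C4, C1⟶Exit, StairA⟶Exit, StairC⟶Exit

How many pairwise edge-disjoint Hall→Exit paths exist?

Assign every edge capacity 1; by Menger, the answer equals the max flow.
Path Hall→Exit (+1); total 1.
Path Hall→Lobby→Exit (+1); total 2.
Path Hall→StairA→Exit (+1); total 3.
Path Hall→StairC→Exit (+1); total 4.
No residual Hall→Exit path; max flow = 4.
Certifying cut of size 4: {Hall→Exit, Hall→Lobby, Hall→StairA, StairC→Exit}.

4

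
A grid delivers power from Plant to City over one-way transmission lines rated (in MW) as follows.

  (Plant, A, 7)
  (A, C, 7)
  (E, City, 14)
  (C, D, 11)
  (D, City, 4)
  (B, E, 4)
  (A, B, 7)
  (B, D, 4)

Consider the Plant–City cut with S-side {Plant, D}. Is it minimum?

Given cut capacity: 7 + 4 = 11.
Augment Plant→A→B→D→City: bottleneck 4, flow now 4.
Augment Plant→A→B→E→City: bottleneck 3, flow now 7.
No augmenting path remains; maximum flow = 7.
In the residual graph, reachable from Plant: {Plant}.
Min-cut edges: Plant→A (7); capacity 7 = 7.
Cut capacity 11 exceeds the max flow 7, so it is not minimum.

No — its capacity is 11, but the minimum cut has capacity 7.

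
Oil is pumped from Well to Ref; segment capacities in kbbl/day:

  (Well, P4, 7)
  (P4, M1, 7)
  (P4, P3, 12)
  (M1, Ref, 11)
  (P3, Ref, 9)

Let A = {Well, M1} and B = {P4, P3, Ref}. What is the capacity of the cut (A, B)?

18

Edges leaving {Well, M1}: Well→P4 (7), M1→Ref (11).
Cut capacity = 7 + 11 = 18.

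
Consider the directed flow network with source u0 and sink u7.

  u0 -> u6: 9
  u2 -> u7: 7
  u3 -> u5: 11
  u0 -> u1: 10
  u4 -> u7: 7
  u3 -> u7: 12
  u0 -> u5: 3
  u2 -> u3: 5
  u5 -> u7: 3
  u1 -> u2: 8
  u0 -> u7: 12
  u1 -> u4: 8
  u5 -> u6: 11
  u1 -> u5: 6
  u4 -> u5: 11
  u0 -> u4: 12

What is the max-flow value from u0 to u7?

Augment u0→u7: bottleneck 12, flow now 12.
Augment u0→u4→u7: bottleneck 7, flow now 19.
Augment u0→u5→u7: bottleneck 3, flow now 22.
Augment u0→u1→u2→u7: bottleneck 7, flow now 29.
Augment u0→u1→u2→u3→u7: bottleneck 1, flow now 30.
No augmenting path remains; maximum flow = 30.
In the residual graph, reachable from u0: {u0, u1, u4, u5, u6}.
Min-cut edges: u0→u7 (12), u1→u2 (8), u4→u7 (7), u5→u7 (3); capacity 12 + 8 + 7 + 3 = 30.
This cut is saturated, so no flow can exceed 30.

30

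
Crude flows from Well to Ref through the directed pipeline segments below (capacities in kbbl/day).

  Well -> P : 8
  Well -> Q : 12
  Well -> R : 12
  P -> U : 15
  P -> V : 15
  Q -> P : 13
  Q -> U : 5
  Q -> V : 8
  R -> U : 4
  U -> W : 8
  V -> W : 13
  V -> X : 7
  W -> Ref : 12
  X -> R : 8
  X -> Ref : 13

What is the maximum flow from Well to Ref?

Augment Well→P→U→W→Ref: bottleneck 8, flow now 8.
Augment Well→Q→V→W→Ref: bottleneck 4, flow now 12.
Augment Well→Q→V→X→Ref: bottleneck 4, flow now 16.
Augment Well→Q→P→V→X→Ref: bottleneck 3, flow now 19.
No augmenting path remains; maximum flow = 19.
In the residual graph, reachable from Well: {Well, P, Q, R, U, V, W}.
Min-cut edges: V→X (7), W→Ref (12); capacity 7 + 12 = 19.
This cut is saturated, so no flow can exceed 19.

19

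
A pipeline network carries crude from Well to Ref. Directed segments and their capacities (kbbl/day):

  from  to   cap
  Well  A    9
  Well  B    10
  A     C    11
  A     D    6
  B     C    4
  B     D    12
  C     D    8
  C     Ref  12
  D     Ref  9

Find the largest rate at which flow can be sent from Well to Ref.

19

Augment Well→A→C→Ref: bottleneck 9, flow now 9.
Augment Well→B→C→Ref: bottleneck 3, flow now 12.
Augment Well→B→D→Ref: bottleneck 7, flow now 19.
No augmenting path remains; maximum flow = 19.
In the residual graph, reachable from Well: {Well}.
Min-cut edges: Well→A (9), Well→B (10); capacity 9 + 10 = 19.
This cut is saturated, so no flow can exceed 19.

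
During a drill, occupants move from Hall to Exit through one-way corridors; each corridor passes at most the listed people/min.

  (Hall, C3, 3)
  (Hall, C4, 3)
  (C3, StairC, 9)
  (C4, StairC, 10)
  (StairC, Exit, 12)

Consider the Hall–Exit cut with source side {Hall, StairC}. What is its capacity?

Edges leaving {Hall, StairC}: Hall→C3 (3), Hall→C4 (3), StairC→Exit (12).
Cut capacity = 3 + 3 + 12 = 18.

18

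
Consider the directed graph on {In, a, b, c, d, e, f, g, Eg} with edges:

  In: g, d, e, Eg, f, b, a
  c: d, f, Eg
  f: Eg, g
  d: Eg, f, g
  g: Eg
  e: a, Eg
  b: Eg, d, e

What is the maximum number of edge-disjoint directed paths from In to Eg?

6

Assign every edge capacity 1; by Menger, the answer equals the max flow.
Path In→Eg (+1); total 1.
Path In→b→Eg (+1); total 2.
Path In→d→Eg (+1); total 3.
Path In→e→Eg (+1); total 4.
Path In→f→Eg (+1); total 5.
Path In→g→Eg (+1); total 6.
No residual In→Eg path; max flow = 6.
Certifying cut of size 6: {In→Eg, In→b, In→d, In→e, In→f, In→g}.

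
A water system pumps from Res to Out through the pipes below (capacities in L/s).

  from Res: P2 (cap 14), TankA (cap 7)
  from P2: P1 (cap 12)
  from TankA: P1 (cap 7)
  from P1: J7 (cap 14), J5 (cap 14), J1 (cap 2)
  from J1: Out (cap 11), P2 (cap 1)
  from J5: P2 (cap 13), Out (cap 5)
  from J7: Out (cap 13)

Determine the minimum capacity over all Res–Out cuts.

Augment Res→P2→P1→J1→Out: bottleneck 2, flow now 2.
Augment Res→P2→P1→J5→Out: bottleneck 5, flow now 7.
Augment Res→P2→P1→J7→Out: bottleneck 5, flow now 12.
Augment Res→TankA→P1→J7→Out: bottleneck 7, flow now 19.
No augmenting path remains; maximum flow = 19.
By max-flow min-cut, the minimum cut capacity equals the max flow.
In the residual graph, reachable from Res: {Res, P2}.
Min-cut edges: Res→TankA (7), P2→P1 (12); capacity 7 + 12 = 19.

19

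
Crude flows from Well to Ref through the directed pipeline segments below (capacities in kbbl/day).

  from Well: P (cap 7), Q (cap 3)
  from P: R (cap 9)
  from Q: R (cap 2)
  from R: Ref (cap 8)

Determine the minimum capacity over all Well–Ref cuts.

8

Augment Well→P→R→Ref: bottleneck 7, flow now 7.
Augment Well→Q→R→Ref: bottleneck 1, flow now 8.
No augmenting path remains; maximum flow = 8.
By max-flow min-cut, the minimum cut capacity equals the max flow.
In the residual graph, reachable from Well: {Well, P, Q, R}.
Min-cut edges: R→Ref (8); capacity 8 = 8.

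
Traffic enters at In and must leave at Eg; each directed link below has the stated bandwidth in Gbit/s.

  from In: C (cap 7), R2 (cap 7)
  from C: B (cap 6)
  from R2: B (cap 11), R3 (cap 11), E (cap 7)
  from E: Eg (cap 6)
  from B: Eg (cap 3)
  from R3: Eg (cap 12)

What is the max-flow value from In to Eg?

Augment In→C→B→Eg: bottleneck 3, flow now 3.
Augment In→R2→E→Eg: bottleneck 6, flow now 9.
Augment In→R2→R3→Eg: bottleneck 1, flow now 10.
No augmenting path remains; maximum flow = 10.
In the residual graph, reachable from In: {In, C, B}.
Min-cut edges: In→R2 (7), B→Eg (3); capacity 7 + 3 = 10.
This cut is saturated, so no flow can exceed 10.

10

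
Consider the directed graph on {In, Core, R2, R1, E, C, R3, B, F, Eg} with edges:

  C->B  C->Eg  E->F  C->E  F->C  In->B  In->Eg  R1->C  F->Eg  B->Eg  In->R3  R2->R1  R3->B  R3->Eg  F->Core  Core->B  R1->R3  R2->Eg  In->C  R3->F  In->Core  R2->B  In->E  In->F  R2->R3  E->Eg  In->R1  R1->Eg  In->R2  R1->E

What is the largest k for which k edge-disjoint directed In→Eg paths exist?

8

Assign every edge capacity 1; by Menger, the answer equals the max flow.
Path In→Eg (+1); total 1.
Path In→R2→Eg (+1); total 2.
Path In→R1→Eg (+1); total 3.
Path In→E→Eg (+1); total 4.
Path In→C→Eg (+1); total 5.
Path In→R3→Eg (+1); total 6.
Path In→B→Eg (+1); total 7.
Path In→F→Eg (+1); total 8.
No residual In→Eg path; max flow = 8.
Certifying cut of size 8: {B→Eg, In→C, In→E, In→Eg, In→F, In→R1, In→R2, In→R3}.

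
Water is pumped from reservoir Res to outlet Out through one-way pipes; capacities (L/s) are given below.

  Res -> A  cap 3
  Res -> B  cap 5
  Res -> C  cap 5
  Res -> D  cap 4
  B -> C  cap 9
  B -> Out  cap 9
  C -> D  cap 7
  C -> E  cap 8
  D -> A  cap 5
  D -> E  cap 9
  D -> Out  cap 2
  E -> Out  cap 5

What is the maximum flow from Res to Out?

Augment Res→B→Out: bottleneck 5, flow now 5.
Augment Res→D→Out: bottleneck 2, flow now 7.
Augment Res→C→E→Out: bottleneck 5, flow now 12.
No augmenting path remains; maximum flow = 12.
In the residual graph, reachable from Res: {Res, A, C, D, E}.
Min-cut edges: Res→B (5), D→Out (2), E→Out (5); capacity 5 + 2 + 5 = 12.
This cut is saturated, so no flow can exceed 12.

12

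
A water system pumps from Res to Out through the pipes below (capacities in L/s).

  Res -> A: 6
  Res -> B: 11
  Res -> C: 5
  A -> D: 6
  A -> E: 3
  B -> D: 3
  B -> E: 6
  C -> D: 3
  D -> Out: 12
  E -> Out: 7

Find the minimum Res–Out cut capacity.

18

Augment Res→A→D→Out: bottleneck 6, flow now 6.
Augment Res→B→D→Out: bottleneck 3, flow now 9.
Augment Res→B→E→Out: bottleneck 6, flow now 15.
Augment Res→C→D→Out: bottleneck 3, flow now 18.
No augmenting path remains; maximum flow = 18.
By max-flow min-cut, the minimum cut capacity equals the max flow.
In the residual graph, reachable from Res: {Res, B, C}.
Min-cut edges: Res→A (6), B→D (3), B→E (6), C→D (3); capacity 6 + 3 + 6 + 3 = 18.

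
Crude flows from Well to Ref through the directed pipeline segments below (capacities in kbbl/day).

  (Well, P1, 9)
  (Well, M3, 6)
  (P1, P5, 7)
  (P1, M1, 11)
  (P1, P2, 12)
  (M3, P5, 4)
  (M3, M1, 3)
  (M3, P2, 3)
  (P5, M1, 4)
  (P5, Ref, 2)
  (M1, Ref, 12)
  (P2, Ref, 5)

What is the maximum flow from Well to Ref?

Augment Well→P1→P5→Ref: bottleneck 2, flow now 2.
Augment Well→P1→M1→Ref: bottleneck 7, flow now 9.
Augment Well→M3→M1→Ref: bottleneck 3, flow now 12.
Augment Well→M3→P2→Ref: bottleneck 3, flow now 15.
No augmenting path remains; maximum flow = 15.
In the residual graph, reachable from Well: {Well}.
Min-cut edges: Well→P1 (9), Well→M3 (6); capacity 9 + 6 = 15.
This cut is saturated, so no flow can exceed 15.

15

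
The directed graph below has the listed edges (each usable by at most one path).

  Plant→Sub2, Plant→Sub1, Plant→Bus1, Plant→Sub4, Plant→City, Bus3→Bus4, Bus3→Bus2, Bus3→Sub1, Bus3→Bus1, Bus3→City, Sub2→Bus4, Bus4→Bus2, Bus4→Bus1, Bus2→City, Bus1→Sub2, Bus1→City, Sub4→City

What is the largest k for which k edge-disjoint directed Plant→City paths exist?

Assign every edge capacity 1; by Menger, the answer equals the max flow.
Path Plant→City (+1); total 1.
Path Plant→Bus1→City (+1); total 2.
Path Plant→Sub4→City (+1); total 3.
Path Plant→Sub2→Bus4→Bus2→City (+1); total 4.
No residual Plant→City path; max flow = 4.
Certifying cut of size 4: {Plant→Bus1, Plant→City, Plant→Sub2, Plant→Sub4}.

4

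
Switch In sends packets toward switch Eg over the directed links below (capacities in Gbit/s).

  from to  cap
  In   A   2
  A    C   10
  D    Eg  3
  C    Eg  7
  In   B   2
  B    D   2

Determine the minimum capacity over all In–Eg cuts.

4

Augment In→A→C→Eg: bottleneck 2, flow now 2.
Augment In→B→D→Eg: bottleneck 2, flow now 4.
No augmenting path remains; maximum flow = 4.
By max-flow min-cut, the minimum cut capacity equals the max flow.
In the residual graph, reachable from In: {In}.
Min-cut edges: In→A (2), In→B (2); capacity 2 + 2 = 4.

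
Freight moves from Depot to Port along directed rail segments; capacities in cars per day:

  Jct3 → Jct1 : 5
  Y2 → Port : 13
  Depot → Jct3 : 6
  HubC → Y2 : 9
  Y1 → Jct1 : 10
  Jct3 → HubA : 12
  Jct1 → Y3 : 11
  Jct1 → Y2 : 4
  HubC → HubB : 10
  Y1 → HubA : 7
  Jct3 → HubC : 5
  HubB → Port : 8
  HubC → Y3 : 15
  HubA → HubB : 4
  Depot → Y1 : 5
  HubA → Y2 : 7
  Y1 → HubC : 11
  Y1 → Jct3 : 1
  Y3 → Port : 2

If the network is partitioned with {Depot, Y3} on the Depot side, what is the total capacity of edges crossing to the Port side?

Edges leaving {Depot, Y3}: Depot→Jct3 (6), Depot→Y1 (5), Y3→Port (2).
Cut capacity = 6 + 5 + 2 = 13.

13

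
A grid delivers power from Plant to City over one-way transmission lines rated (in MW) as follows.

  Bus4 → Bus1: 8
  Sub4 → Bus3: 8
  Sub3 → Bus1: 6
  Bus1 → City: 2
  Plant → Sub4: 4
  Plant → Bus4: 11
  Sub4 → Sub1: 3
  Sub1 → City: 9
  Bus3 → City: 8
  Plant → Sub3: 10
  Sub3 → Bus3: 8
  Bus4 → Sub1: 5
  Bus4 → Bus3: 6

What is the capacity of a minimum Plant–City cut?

18

Augment Plant→Bus4→Bus3→City: bottleneck 6, flow now 6.
Augment Plant→Bus4→Bus1→City: bottleneck 2, flow now 8.
Augment Plant→Bus4→Sub1→City: bottleneck 3, flow now 11.
Augment Plant→Sub4→Bus3→City: bottleneck 2, flow now 13.
Augment Plant→Sub4→Sub1→City: bottleneck 2, flow now 15.
Augment Plant→Sub3→Bus3→Bus4→Sub1→City: bottleneck 2, flow now 17. (uses reverse residual edge)
Augment Plant→Sub3→Bus3→Sub4→Sub1→City: bottleneck 1, flow now 18. (uses reverse residual edge)
No augmenting path remains; maximum flow = 18.
By max-flow min-cut, the minimum cut capacity equals the max flow.
In the residual graph, reachable from Plant: {Plant, Bus4, Sub4, Sub3, Bus3, Bus1}.
Min-cut edges: Bus4→Sub1 (5), Sub4→Sub1 (3), Bus3→City (8), Bus1→City (2); capacity 5 + 3 + 8 + 2 = 18.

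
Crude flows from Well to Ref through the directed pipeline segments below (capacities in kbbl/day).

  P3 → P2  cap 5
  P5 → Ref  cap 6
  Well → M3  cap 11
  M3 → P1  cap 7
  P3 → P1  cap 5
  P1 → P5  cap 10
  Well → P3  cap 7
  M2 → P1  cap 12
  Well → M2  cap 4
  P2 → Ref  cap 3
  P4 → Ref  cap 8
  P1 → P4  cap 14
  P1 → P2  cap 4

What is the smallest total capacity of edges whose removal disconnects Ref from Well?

17

Augment Well→P3→P2→Ref: bottleneck 3, flow now 3.
Augment Well→P3→P1→P5→Ref: bottleneck 4, flow now 7.
Augment Well→M2→P1→P5→Ref: bottleneck 2, flow now 9.
Augment Well→M2→P1→P4→Ref: bottleneck 2, flow now 11.
Augment Well→M3→P1→P4→Ref: bottleneck 6, flow now 17.
No augmenting path remains; maximum flow = 17.
By max-flow min-cut, the minimum cut capacity equals the max flow.
In the residual graph, reachable from Well: {Well, P3, M2, M3, P1, P5, P2, P4}.
Min-cut edges: P5→Ref (6), P2→Ref (3), P4→Ref (8); capacity 6 + 3 + 8 = 17.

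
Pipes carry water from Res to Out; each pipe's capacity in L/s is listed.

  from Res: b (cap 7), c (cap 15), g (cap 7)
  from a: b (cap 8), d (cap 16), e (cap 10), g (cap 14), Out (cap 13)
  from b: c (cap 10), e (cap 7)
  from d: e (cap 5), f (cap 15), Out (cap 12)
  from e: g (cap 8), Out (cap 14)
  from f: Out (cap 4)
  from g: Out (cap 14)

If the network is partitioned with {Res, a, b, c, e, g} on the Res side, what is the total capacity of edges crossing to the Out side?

Edges leaving {Res, a, b, c, e, g}: a→d (16), a→Out (13), e→Out (14), g→Out (14).
Cut capacity = 16 + 13 + 14 + 14 = 57.

57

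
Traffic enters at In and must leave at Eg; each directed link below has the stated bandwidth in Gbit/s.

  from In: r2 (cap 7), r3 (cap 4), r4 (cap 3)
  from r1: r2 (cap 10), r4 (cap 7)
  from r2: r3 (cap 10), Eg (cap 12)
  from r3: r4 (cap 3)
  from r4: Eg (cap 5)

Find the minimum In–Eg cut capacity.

Augment In→r2→Eg: bottleneck 7, flow now 7.
Augment In→r4→Eg: bottleneck 3, flow now 10.
Augment In→r3→r4→Eg: bottleneck 2, flow now 12.
No augmenting path remains; maximum flow = 12.
By max-flow min-cut, the minimum cut capacity equals the max flow.
In the residual graph, reachable from In: {In, r3, r4}.
Min-cut edges: In→r2 (7), r4→Eg (5); capacity 7 + 5 = 12.

12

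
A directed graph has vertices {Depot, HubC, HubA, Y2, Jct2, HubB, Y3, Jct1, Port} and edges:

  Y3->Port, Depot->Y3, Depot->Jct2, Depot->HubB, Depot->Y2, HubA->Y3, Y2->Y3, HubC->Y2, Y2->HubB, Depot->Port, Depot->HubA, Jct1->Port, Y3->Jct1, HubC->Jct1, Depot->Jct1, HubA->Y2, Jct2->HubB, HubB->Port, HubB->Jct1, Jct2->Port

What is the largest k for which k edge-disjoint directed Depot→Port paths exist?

5

Assign every edge capacity 1; by Menger, the answer equals the max flow.
Path Depot→Port (+1); total 1.
Path Depot→Jct2→Port (+1); total 2.
Path Depot→HubB→Port (+1); total 3.
Path Depot→Y3→Port (+1); total 4.
Path Depot→Jct1→Port (+1); total 5.
No residual Depot→Port path; max flow = 5.
Certifying cut of size 5: {Depot→Jct2, Depot→Port, HubB→Port, Jct1→Port, Y3→Port}.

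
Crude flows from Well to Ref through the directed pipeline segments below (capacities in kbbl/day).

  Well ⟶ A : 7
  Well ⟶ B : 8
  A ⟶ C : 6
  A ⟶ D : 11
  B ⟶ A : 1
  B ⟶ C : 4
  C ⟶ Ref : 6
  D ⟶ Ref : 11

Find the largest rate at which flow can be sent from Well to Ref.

Augment Well→A→C→Ref: bottleneck 6, flow now 6.
Augment Well→A→D→Ref: bottleneck 1, flow now 7.
Augment Well→B→A→D→Ref: bottleneck 1, flow now 8.
Augment Well→B→C→A→D→Ref: bottleneck 4, flow now 12. (uses reverse residual edge)
No augmenting path remains; maximum flow = 12.
In the residual graph, reachable from Well: {Well, B}.
Min-cut edges: Well→A (7), B→A (1), B→C (4); capacity 7 + 1 + 4 = 12.
This cut is saturated, so no flow can exceed 12.

12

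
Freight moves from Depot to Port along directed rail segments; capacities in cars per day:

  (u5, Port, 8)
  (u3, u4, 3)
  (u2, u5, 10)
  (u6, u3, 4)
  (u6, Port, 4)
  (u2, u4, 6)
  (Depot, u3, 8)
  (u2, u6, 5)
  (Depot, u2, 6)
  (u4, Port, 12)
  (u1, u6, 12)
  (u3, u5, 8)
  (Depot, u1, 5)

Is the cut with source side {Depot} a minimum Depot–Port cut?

Given cut capacity: 5 + 6 + 8 = 19.
Augment Depot→u1→u6→Port: bottleneck 4, flow now 4.
Augment Depot→u2→u4→Port: bottleneck 6, flow now 10.
Augment Depot→u3→u4→Port: bottleneck 3, flow now 13.
Augment Depot→u3→u5→Port: bottleneck 5, flow now 18.
Augment Depot→u1→u6→u3→u5→Port: bottleneck 1, flow now 19.
No augmenting path remains; maximum flow = 19.
Cut capacity 19 equals the max flow, so it is a minimum cut.

Yes — it is a minimum cut (capacity 19).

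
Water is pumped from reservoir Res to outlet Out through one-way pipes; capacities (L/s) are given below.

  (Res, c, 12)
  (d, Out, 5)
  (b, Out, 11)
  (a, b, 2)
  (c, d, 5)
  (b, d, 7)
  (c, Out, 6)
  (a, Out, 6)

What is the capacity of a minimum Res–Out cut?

Augment Res→c→Out: bottleneck 6, flow now 6.
Augment Res→c→d→Out: bottleneck 5, flow now 11.
No augmenting path remains; maximum flow = 11.
By max-flow min-cut, the minimum cut capacity equals the max flow.
In the residual graph, reachable from Res: {Res, c}.
Min-cut edges: c→d (5), c→Out (6); capacity 5 + 6 = 11.

11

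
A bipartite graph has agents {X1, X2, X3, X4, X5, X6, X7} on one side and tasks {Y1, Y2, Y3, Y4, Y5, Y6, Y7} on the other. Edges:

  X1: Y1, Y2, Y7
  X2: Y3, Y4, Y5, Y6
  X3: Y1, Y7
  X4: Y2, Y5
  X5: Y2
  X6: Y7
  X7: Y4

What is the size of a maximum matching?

Unit-capacity flow: source→left, listed edges, right→sink; max matching = max flow.
Augmenting path X1→Y1 (+1); matched 1.
Augmenting path X2→Y3 (+1); matched 2.
Augmenting path X3→Y7 (+1); matched 3.
Augmenting path X4→Y2 (+1); matched 4.
Augmenting path X7→Y4 (+1); matched 5.
Augmenting path X5→Y2→X4→Y5 (+1); matched 6.
No augmenting path remains; maximum matching = 6.
König certificate: {X2, X4, X7, Y1, Y2, Y7} is a vertex cover of size 6 (every listed pair touches it), so no matching can be larger.

6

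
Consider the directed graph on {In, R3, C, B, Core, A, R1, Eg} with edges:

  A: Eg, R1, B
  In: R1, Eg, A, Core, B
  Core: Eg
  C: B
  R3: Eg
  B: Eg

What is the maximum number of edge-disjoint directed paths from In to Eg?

Assign every edge capacity 1; by Menger, the answer equals the max flow.
Path In→Eg (+1); total 1.
Path In→B→Eg (+1); total 2.
Path In→Core→Eg (+1); total 3.
Path In→A→Eg (+1); total 4.
No residual In→Eg path; max flow = 4.
Certifying cut of size 4: {In→A, In→B, In→Core, In→Eg}.

4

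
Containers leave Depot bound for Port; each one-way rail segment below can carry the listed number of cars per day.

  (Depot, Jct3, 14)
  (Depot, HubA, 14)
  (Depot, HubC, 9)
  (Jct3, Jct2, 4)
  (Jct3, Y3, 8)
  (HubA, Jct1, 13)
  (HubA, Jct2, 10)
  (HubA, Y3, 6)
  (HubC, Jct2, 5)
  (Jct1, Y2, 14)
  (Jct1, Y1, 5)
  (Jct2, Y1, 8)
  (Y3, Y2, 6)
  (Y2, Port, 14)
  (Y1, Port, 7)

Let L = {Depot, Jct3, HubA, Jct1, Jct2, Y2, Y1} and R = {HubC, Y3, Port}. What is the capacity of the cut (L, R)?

Edges leaving {Depot, Jct3, HubA, Jct1, Jct2, Y2, Y1}: Depot→HubC (9), Jct3→Y3 (8), HubA→Y3 (6), Y2→Port (14), Y1→Port (7).
Cut capacity = 9 + 8 + 6 + 14 + 7 = 44.

44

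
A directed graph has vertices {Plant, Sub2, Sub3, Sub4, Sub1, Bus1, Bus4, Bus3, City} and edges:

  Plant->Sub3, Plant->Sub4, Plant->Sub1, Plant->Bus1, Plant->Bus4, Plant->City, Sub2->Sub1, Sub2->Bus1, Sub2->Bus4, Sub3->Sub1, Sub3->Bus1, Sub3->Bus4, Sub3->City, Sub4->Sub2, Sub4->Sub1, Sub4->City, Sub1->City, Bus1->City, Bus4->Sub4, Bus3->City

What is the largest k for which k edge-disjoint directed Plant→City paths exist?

Assign every edge capacity 1; by Menger, the answer equals the max flow.
Path Plant→City (+1); total 1.
Path Plant→Sub3→City (+1); total 2.
Path Plant→Sub4→City (+1); total 3.
Path Plant→Sub1→City (+1); total 4.
Path Plant→Bus1→City (+1); total 5.
No residual Plant→City path; max flow = 5.
Certifying cut of size 5: {Bus1→City, Plant→City, Plant→Sub3, Sub1→City, Sub4→City}.

5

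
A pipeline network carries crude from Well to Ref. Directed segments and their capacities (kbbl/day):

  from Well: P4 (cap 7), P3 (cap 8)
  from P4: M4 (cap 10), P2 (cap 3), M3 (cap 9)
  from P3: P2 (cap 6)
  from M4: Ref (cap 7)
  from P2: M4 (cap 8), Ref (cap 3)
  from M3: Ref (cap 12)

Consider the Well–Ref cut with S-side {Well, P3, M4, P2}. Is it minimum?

No — its capacity is 17, but the minimum cut has capacity 13.

Given cut capacity: 7 + 7 + 3 = 17.
Augment Well→P4→M4→Ref: bottleneck 7, flow now 7.
Augment Well→P3→P2→Ref: bottleneck 3, flow now 10.
Augment Well→P3→P2→M4→P4→M3→Ref: bottleneck 3, flow now 13. (uses reverse residual edge)
No augmenting path remains; maximum flow = 13.
In the residual graph, reachable from Well: {Well, P3}.
Min-cut edges: Well→P4 (7), P3→P2 (6); capacity 7 + 6 = 13.
Cut capacity 17 exceeds the max flow 13, so it is not minimum.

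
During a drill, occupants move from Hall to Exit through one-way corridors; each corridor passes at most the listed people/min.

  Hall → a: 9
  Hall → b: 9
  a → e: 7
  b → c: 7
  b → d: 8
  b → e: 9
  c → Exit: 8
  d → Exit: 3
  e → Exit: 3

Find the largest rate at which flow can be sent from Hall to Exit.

Augment Hall→a→e→Exit: bottleneck 3, flow now 3.
Augment Hall→b→c→Exit: bottleneck 7, flow now 10.
Augment Hall→b→d→Exit: bottleneck 2, flow now 12.
No augmenting path remains; maximum flow = 12.
In the residual graph, reachable from Hall: {Hall, a, e}.
Min-cut edges: Hall→b (9), e→Exit (3); capacity 9 + 3 = 12.
This cut is saturated, so no flow can exceed 12.

12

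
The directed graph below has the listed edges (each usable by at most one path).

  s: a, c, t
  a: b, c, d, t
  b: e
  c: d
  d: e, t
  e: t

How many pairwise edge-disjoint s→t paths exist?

Assign every edge capacity 1; by Menger, the answer equals the max flow.
Path s→t (+1); total 1.
Path s→a→t (+1); total 2.
Path s→c→d→t (+1); total 3.
No residual s→t path; max flow = 3.
Certifying cut of size 3: {s→a, s→c, s→t}.

3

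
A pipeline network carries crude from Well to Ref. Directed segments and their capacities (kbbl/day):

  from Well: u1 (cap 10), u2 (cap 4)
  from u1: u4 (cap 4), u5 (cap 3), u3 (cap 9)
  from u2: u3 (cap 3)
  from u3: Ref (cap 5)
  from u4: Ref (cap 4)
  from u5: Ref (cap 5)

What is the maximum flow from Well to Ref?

Augment Well→u1→u3→Ref: bottleneck 5, flow now 5.
Augment Well→u1→u4→Ref: bottleneck 4, flow now 9.
Augment Well→u1→u5→Ref: bottleneck 1, flow now 10.
Augment Well→u2→u3→u1→u5→Ref: bottleneck 2, flow now 12. (uses reverse residual edge)
No augmenting path remains; maximum flow = 12.
In the residual graph, reachable from Well: {Well, u1, u2, u3}.
Min-cut edges: u1→u4 (4), u1→u5 (3), u3→Ref (5); capacity 4 + 3 + 5 = 12.
This cut is saturated, so no flow can exceed 12.

12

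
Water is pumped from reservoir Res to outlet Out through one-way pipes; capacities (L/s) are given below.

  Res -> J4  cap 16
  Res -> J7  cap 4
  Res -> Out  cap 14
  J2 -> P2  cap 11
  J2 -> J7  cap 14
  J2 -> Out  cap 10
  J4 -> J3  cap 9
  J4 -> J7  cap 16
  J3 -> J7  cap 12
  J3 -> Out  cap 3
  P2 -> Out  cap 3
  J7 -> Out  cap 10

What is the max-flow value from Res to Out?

Augment Res→Out: bottleneck 14, flow now 14.
Augment Res→J7→Out: bottleneck 4, flow now 18.
Augment Res→J4→J3→Out: bottleneck 3, flow now 21.
Augment Res→J4→J7→Out: bottleneck 6, flow now 27.
No augmenting path remains; maximum flow = 27.
In the residual graph, reachable from Res: {Res, J4, J3, J7}.
Min-cut edges: Res→Out (14), J3→Out (3), J7→Out (10); capacity 14 + 3 + 10 = 27.
This cut is saturated, so no flow can exceed 27.

27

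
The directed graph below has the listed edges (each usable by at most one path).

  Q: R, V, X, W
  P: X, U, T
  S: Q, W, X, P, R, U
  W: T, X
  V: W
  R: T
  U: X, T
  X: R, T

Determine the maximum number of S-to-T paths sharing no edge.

Assign every edge capacity 1; by Menger, the answer equals the max flow.
Path S→P→T (+1); total 1.
Path S→R→T (+1); total 2.
Path S→U→T (+1); total 3.
Path S→W→T (+1); total 4.
Path S→X→T (+1); total 5.
No residual S→T path; max flow = 5.
Certifying cut of size 5: {R→T, S→P, S→U, W→T, X→T}.

5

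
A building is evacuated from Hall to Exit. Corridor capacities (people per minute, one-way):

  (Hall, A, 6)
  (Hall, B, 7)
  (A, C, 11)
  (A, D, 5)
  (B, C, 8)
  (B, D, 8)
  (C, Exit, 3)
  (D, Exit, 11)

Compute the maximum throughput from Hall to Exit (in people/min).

13

Augment Hall→A→C→Exit: bottleneck 3, flow now 3.
Augment Hall→A→D→Exit: bottleneck 3, flow now 6.
Augment Hall→B→D→Exit: bottleneck 7, flow now 13.
No augmenting path remains; maximum flow = 13.
In the residual graph, reachable from Hall: {Hall}.
Min-cut edges: Hall→A (6), Hall→B (7); capacity 6 + 7 = 13.
This cut is saturated, so no flow can exceed 13.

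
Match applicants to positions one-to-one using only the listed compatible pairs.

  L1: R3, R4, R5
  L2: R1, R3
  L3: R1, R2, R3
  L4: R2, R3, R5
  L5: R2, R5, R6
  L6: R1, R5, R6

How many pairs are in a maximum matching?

6

Unit-capacity flow: source→left, listed edges, right→sink; max matching = max flow.
Augmenting path L1→R3 (+1); matched 1.
Augmenting path L2→R1 (+1); matched 2.
Augmenting path L3→R2 (+1); matched 3.
Augmenting path L4→R5 (+1); matched 4.
Augmenting path L5→R6 (+1); matched 5.
Augmenting path L6→R1→L2→R3→L1→R4 (+1); matched 6.
No augmenting path remains; maximum matching = 6.
König certificate: {L1, L2, L3, L4, L5, L6} is a vertex cover of size 6 (every listed pair touches it), so no matching can be larger.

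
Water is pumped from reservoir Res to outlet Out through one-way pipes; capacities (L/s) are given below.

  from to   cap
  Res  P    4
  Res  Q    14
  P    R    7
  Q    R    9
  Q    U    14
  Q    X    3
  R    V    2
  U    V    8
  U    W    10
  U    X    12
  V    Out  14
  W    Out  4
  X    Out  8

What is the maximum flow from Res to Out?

16

Augment Res→Q→X→Out: bottleneck 3, flow now 3.
Augment Res→P→R→V→Out: bottleneck 2, flow now 5.
Augment Res→Q→U→V→Out: bottleneck 8, flow now 13.
Augment Res→Q→U→W→Out: bottleneck 3, flow now 16.
No augmenting path remains; maximum flow = 16.
In the residual graph, reachable from Res: {Res, P, R}.
Min-cut edges: Res→Q (14), R→V (2); capacity 14 + 2 = 16.
This cut is saturated, so no flow can exceed 16.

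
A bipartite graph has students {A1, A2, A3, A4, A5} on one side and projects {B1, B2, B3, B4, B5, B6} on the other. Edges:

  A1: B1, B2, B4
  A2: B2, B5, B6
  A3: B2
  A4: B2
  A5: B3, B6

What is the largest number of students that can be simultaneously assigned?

4

Unit-capacity flow: source→left, listed edges, right→sink; max matching = max flow.
Augmenting path A1→B1 (+1); matched 1.
Augmenting path A2→B2 (+1); matched 2.
Augmenting path A5→B3 (+1); matched 3.
Augmenting path A3→B2→A2→B5 (+1); matched 4.
No augmenting path remains; maximum matching = 4.
König certificate: {A1, A2, A5, B2} is a vertex cover of size 4 (every listed pair touches it), so no matching can be larger.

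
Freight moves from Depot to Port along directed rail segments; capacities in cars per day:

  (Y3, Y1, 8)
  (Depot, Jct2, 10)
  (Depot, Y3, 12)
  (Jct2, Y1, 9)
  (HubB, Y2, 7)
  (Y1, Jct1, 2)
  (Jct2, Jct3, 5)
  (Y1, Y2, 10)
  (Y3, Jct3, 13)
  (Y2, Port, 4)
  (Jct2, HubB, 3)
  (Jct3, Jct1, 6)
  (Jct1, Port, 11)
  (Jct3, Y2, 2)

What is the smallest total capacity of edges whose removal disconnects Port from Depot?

Augment Depot→Y3→Jct3→Y2→Port: bottleneck 2, flow now 2.
Augment Depot→Y3→Jct3→Jct1→Port: bottleneck 6, flow now 8.
Augment Depot→Y3→Y1→Y2→Port: bottleneck 2, flow now 10.
Augment Depot→Y3→Y1→Jct1→Port: bottleneck 2, flow now 12.
No augmenting path remains; maximum flow = 12.
By max-flow min-cut, the minimum cut capacity equals the max flow.
In the residual graph, reachable from Depot: {Depot, Y3, Jct2, HubB, Jct3, Y1, Y2}.
Min-cut edges: Jct3→Jct1 (6), Y1→Jct1 (2), Y2→Port (4); capacity 6 + 2 + 4 = 12.

12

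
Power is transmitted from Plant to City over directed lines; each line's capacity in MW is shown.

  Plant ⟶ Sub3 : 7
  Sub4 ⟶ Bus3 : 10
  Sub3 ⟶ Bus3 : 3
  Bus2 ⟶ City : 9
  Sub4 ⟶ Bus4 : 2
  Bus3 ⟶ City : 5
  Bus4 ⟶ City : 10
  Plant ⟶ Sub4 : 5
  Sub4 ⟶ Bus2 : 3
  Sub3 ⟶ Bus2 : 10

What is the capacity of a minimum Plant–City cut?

Augment Plant→Sub3→Bus2→City: bottleneck 7, flow now 7.
Augment Plant→Sub4→Bus2→City: bottleneck 2, flow now 9.
Augment Plant→Sub4→Bus3→City: bottleneck 3, flow now 12.
No augmenting path remains; maximum flow = 12.
By max-flow min-cut, the minimum cut capacity equals the max flow.
In the residual graph, reachable from Plant: {Plant}.
Min-cut edges: Plant→Sub3 (7), Plant→Sub4 (5); capacity 7 + 5 = 12.

12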